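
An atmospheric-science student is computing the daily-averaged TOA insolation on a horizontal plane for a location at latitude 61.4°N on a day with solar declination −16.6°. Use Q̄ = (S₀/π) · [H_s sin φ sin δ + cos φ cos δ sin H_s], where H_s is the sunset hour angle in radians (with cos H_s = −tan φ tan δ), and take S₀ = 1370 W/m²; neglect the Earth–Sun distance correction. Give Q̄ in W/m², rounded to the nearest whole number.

59 W/m²

cos H_s = −tan(61.4°) · tan(-16.6°) = 0.5468, so H_s = arccos(0.5468) = 56.85°. In radians, H_s = 0.9922.
H_s sin φ sin δ = 0.9922 × 0.8780 × -0.2857 = -0.2489.
cos φ cos δ sin H_s = 0.4787 × 0.9583 × 0.8372 = 0.3841.
Q̄ = (1370/π) × (-0.2489 + 0.3841) = 436.08 × 0.1352 = 58.96 W/m².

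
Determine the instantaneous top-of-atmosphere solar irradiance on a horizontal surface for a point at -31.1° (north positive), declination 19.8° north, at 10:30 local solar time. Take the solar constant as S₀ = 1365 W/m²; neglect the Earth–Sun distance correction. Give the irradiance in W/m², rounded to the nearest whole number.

Hour angle H = 15° × (10.5 − 12) = -22.50°.
cos θ_z = sin(-31.1°) sin(19.8°) + cos(-31.1°) cos(19.8°) cos(-22.50°) = -0.1750 + 0.7443 = 0.5693.
Top-of-atmosphere irradiance = S₀ cos θ_z = 1365 × 0.5693 = 777.09 W/m².

777 W/m²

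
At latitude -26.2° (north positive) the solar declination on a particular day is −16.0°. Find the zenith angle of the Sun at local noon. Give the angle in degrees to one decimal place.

At local solar noon the hour angle is zero, so the zenith angle is |φ − δ| = |-26.2° − (-16.0°)| = 10.2°.

10.2°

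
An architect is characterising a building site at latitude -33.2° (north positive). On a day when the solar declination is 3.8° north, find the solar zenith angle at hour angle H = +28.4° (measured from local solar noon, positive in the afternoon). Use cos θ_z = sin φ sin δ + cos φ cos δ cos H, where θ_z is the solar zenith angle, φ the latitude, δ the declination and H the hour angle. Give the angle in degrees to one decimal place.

45.7°

cos θ_z = sin(-33.2°) sin(3.8°) + cos(-33.2°) cos(3.8°) cos(28.40°) = -0.0363 + 0.7344 = 0.6981.
θ_z = arccos(0.6981) = 45.73°.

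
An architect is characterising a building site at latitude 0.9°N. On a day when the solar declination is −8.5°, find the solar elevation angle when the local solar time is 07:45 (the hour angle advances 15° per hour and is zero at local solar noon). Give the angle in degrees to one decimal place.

Hour angle H = 15° × (7.75 − 12) = -63.75°.
cos θ_z = sin(0.9°) sin(-8.5°) + cos(0.9°) cos(-8.5°) cos(-63.75°) = -0.0023 + 0.4374 = 0.4351.
θ_z = arccos(0.4351) = 64.21°, so the elevation is 90° − 64.21° = 25.79°.

25.8°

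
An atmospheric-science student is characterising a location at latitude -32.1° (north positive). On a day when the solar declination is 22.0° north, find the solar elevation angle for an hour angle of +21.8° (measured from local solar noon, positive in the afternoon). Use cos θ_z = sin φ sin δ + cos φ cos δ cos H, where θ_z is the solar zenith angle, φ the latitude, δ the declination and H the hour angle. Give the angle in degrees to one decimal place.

32.0°

cos θ_z = sin(-32.1°) sin(22.0°) + cos(-32.1°) cos(22.0°) cos(21.80°) = -0.1991 + 0.7293 = 0.5302.
θ_z = arccos(0.5302) = 57.98°, so the elevation is 90° − 57.98° = 32.02°.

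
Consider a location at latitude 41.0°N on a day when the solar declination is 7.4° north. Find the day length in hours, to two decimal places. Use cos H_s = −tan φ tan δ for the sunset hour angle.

12.86 hours

The sunset hour angle satisfies cos H_s = −tan φ tan δ = -0.1129, giving H_s = 96.48°.
Day length = 2 H_s / 15° h⁻¹ = 192.96° / 15 = 12.864 h.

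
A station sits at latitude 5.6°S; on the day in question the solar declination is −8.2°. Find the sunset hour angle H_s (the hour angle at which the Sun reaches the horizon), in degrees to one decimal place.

90.8°

cos H_s = −tan(-5.6°) · tan(-8.2°) = -0.0141, so H_s = arccos(-0.0141) = 90.81°.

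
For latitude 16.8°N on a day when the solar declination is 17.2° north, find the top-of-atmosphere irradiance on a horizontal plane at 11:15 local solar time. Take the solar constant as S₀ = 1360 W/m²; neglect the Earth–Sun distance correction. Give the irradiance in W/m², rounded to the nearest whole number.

Hour angle H = 15° × (11.25 − 12) = -11.25°.
cos θ_z = sin(16.8°) sin(17.2°) + cos(16.8°) cos(17.2°) cos(-11.25°) = 0.0855 + 0.8969 = 0.9824.
Top-of-atmosphere irradiance = S₀ cos θ_z = 1360 × 0.9824 = 1336.06 W/m².

1336 W/m²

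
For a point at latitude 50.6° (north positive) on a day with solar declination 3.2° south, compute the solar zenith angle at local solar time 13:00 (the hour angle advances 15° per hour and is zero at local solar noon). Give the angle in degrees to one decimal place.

Hour angle H = 15° × (13 − 12) = 15.00°.
With φ = 50.6°, δ = -3.2°, H = 15.00°: sin φ sin δ = -0.0431, cos φ cos δ cos H = 0.6121, so cos θ_z = 0.5690.
θ_z = arccos(0.5690) = 55.32°.

55.3°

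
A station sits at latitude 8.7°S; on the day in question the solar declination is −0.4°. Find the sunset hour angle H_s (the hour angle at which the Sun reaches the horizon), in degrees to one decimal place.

The sunset hour angle satisfies cos H_s = −tan φ tan δ = -0.0011, giving H_s = 90.06°.

90.1°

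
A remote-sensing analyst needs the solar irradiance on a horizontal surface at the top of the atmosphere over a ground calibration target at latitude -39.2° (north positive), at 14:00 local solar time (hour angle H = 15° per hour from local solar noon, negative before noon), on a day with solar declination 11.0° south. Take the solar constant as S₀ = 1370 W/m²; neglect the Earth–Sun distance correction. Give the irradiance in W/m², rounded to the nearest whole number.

Hour angle H = 15° × (14 − 12) = 30.00°.
cos θ_z = sin(-39.2°) sin(-11.0°) + cos(-39.2°) cos(-11.0°) cos(30.00°) = 0.1206 + 0.6588 = 0.7794.
Top-of-atmosphere irradiance = S₀ cos θ_z = 1370 × 0.7794 = 1067.78 W/m².

1068 W/m²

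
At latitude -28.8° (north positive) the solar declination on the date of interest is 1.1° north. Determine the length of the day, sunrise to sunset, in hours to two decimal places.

−tan φ tan δ = −(-0.5498)(0.0192) = 0.0106; H_s = arccos(0.0106) = 89.39°.
Day length = 2 H_s / 15° h⁻¹ = 178.78° / 15 = 11.919 h.

11.92 hours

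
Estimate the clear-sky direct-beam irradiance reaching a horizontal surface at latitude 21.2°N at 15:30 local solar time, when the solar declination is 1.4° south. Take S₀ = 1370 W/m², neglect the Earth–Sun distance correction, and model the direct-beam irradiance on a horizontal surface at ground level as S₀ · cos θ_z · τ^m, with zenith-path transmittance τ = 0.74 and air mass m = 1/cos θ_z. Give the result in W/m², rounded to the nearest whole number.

446 W/m²

Hour angle H = 15° × (15.5 − 12) = 52.50°.
cos θ_z = sin(21.2°) sin(-1.4°) + cos(21.2°) cos(-1.4°) cos(52.50°) = -0.0088 + 0.5674 = 0.5586.
Air mass m = 1/cos θ_z = 1/0.5586 = 1.790; τ^m = 0.74^1.790 = 0.5833.
Surface direct beam = 1370 × 0.5586 × 0.5833 = 446.39 W/m².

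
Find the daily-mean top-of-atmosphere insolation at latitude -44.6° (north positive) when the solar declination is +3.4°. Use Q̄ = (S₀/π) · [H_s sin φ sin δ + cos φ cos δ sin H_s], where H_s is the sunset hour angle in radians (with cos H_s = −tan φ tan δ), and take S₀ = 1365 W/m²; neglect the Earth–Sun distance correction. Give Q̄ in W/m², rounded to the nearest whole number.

−tan φ tan δ = −(-0.9861)(0.0594) = 0.0586; H_s = arccos(0.0586) = 86.64°. In radians, H_s = 1.5122.
H_s sin φ sin δ = 1.5122 × -0.7022 × 0.0593 = -0.0630.
cos φ cos δ sin H_s = 0.7120 × 0.9982 × 0.9983 = 0.7095.
Q̄ = (1365/π) × (-0.0630 + 0.7095) = 434.49 × 0.6465 = 280.90 W/m².

281 W/m²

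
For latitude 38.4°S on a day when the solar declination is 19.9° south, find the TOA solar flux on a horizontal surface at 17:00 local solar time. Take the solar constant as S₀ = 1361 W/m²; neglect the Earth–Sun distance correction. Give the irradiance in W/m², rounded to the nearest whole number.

547 W/m²

Hour angle H = 15° × (17 − 12) = 75.00°.
cos θ_z = sin(-38.4°) sin(-19.9°) + cos(-38.4°) cos(-19.9°) cos(75.00°) = 0.2114 + 0.1907 = 0.4021.
Top-of-atmosphere irradiance = S₀ cos θ_z = 1361 × 0.4021 = 547.26 W/m².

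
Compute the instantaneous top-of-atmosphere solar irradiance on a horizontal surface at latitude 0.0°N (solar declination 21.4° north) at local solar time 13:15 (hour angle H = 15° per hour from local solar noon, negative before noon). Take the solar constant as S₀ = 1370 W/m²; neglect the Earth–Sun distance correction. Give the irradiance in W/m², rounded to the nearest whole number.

1208 W/m²

Hour angle H = 15° × (13.25 − 12) = 18.75°.
With φ = 0.0°, δ = 21.4°, H = 18.75°: sin φ sin δ = 0.0000, cos φ cos δ cos H = 0.8816, so cos θ_z = 0.8816.
Top-of-atmosphere irradiance = S₀ cos θ_z = 1370 × 0.8816 = 1207.79 W/m².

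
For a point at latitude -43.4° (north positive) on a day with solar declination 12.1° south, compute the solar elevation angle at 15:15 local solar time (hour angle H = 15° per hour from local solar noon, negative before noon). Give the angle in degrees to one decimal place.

Hour angle H = 15° × (15.25 − 12) = 48.75°.
cos θ_z = sin(-43.4°) sin(-12.1°) + cos(-43.4°) cos(-12.1°) cos(48.75°) = 0.1440 + 0.4684 = 0.6124.
θ_z = arccos(0.6124) = 52.24°, so the elevation is 90° − 52.24° = 37.76°.

37.8°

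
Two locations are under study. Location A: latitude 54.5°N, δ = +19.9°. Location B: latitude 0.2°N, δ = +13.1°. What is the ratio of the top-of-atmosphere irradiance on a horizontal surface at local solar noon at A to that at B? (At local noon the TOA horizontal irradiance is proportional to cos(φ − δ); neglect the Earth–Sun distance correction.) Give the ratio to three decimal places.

0.844

A: cos θ_z = cos(54.5° − (19.9°)) = 0.8231.
B: cos θ_z = cos(0.2° − (13.1°)) = 0.9748.
Ratio A/B = 0.8231 / 0.9748 = 0.8444.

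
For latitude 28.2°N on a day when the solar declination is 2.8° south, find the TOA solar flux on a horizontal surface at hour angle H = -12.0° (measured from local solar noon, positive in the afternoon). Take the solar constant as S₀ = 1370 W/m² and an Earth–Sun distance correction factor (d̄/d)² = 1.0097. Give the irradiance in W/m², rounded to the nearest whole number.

1159 W/m²

cos θ_z = sin φ sin δ + cos φ cos δ cos H = (0.4726)(-0.0488) + (0.8813)(0.9988)(0.9781) = 0.8379.
Top-of-atmosphere irradiance = S₀ (d̄/d)² cos θ_z = 1370 × 1.0097 × 0.8379 = 1159.06 W/m².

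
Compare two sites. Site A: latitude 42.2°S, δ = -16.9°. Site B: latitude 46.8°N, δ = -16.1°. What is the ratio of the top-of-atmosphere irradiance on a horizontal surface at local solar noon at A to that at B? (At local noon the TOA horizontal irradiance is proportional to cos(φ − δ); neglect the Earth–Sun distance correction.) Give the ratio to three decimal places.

A: cos θ_z = cos(-42.2° − (-16.9°)) = 0.9041.
B: cos θ_z = cos(46.8° − (-16.1°)) = 0.4555.
Ratio A/B = 0.9041 / 0.4555 = 1.9849.

1.985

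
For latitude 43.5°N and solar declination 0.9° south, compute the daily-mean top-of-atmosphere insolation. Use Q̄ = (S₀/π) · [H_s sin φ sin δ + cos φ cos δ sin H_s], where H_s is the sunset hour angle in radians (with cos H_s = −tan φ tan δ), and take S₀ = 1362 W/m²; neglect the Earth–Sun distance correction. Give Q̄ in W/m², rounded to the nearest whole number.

cos H_s = −tan(43.5°) · tan(-0.9°) = 0.0149, so H_s = arccos(0.0149) = 89.15°. In radians, H_s = 1.5560.
H_s sin φ sin δ = 1.5560 × 0.6884 × -0.0157 = -0.0168.
cos φ cos δ sin H_s = 0.7254 × 0.9999 × 0.9999 = 0.7253.
Q̄ = (1362/π) × (-0.0168 + 0.7253) = 433.54 × 0.7085 = 307.16 W/m².

307 W/m²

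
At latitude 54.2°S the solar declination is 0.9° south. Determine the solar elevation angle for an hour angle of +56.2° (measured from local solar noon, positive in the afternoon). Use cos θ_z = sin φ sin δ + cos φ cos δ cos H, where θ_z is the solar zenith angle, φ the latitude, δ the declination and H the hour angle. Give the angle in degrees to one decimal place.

cos θ_z = sin(-54.2°) sin(-0.9°) + cos(-54.2°) cos(-0.9°) cos(56.20°) = 0.0127 + 0.3254 = 0.3381.
θ_z = arccos(0.3381) = 70.24°, so the elevation is 90° − 70.24° = 19.76°.

19.8°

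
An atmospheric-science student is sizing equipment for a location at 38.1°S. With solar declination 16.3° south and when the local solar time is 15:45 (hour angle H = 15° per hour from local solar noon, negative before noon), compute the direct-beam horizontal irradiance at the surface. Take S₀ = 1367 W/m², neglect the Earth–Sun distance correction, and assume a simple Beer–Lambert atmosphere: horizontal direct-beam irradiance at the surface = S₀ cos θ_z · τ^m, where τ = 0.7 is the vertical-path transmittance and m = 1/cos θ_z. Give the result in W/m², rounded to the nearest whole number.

444 W/m²

Hour angle H = 15° × (15.75 − 12) = 56.25°.
cos θ_z = sin φ sin δ + cos φ cos δ cos H = (-0.6170)(-0.2807) + (0.7869)(0.9598)(0.5556) = 0.5928.
Air mass m = 1/cos θ_z = 1/0.5928 = 1.687; τ^m = 0.7^1.687 = 0.5479.
Surface direct beam = 1367 × 0.5928 × 0.5479 = 443.99 W/m².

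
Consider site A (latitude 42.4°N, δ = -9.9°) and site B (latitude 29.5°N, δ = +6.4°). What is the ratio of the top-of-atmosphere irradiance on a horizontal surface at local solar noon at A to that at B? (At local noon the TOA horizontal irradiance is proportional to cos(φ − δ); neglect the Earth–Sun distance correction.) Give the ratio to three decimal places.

0.665

A: cos θ_z = cos(42.4° − (-9.9°)) = 0.6115.
B: cos θ_z = cos(29.5° − (6.4°)) = 0.9198.
Ratio A/B = 0.6115 / 0.9198 = 0.6648.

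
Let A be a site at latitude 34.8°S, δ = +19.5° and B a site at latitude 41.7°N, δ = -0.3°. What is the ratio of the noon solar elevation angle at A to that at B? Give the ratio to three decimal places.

A: 90° − |-34.8 − (19.5)| = 35.70°.
B: 90° − |41.7 − (-0.3)| = 48.00°.
Ratio A/B = 35.7000 / 48.0000 = 0.7438.

0.744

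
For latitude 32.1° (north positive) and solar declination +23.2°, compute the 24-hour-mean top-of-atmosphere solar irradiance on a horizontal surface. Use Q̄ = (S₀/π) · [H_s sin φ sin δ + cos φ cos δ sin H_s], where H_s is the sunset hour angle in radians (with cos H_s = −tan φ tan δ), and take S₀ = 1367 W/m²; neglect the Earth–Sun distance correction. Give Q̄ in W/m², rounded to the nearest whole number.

494 W/m²

cos H_s = −tan(32.1°) · tan(23.2°) = -0.2689, so H_s = arccos(-0.2689) = 105.60°. In radians, H_s = 1.8431.
H_s sin φ sin δ = 1.8431 × 0.5314 × 0.3939 = 0.3858.
cos φ cos δ sin H_s = 0.8471 × 0.9191 × 0.9632 = 0.7499.
Q̄ = (1367/π) × (0.3858 + 0.7499) = 435.13 × 1.1357 = 494.18 W/m².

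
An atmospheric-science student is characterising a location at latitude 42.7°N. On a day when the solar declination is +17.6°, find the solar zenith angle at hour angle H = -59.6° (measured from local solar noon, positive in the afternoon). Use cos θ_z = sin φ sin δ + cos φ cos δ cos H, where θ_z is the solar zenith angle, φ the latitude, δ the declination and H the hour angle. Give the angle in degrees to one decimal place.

cos θ_z = sin φ sin δ + cos φ cos δ cos H = (0.6782)(0.3024) + (0.7349)(0.9532)(0.5060) = 0.5595.
θ_z = arccos(0.5595) = 55.98°.

56.0°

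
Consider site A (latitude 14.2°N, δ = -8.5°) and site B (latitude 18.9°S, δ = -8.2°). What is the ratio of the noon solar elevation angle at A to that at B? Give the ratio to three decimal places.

A: 90° − |14.2 − (-8.5)| = 67.30°.
B: 90° − |-18.9 − (-8.2)| = 79.30°.
Ratio A/B = 67.3000 / 79.3000 = 0.8487.

0.849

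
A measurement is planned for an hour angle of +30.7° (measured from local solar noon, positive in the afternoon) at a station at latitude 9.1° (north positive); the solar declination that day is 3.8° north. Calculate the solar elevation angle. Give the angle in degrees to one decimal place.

cos θ_z = sin(9.1°) sin(3.8°) + cos(9.1°) cos(3.8°) cos(30.70°) = 0.0105 + 0.8472 = 0.8577.
θ_z = arccos(0.8577) = 30.94°, so the elevation is 90° − 30.94° = 59.06°.

59.1°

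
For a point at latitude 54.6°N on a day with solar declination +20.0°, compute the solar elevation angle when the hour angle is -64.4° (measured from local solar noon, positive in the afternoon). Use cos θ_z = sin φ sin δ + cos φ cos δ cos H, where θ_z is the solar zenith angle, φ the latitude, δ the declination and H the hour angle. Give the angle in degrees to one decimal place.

30.9°

cos θ_z = sin φ sin δ + cos φ cos δ cos H = (0.8151)(0.3420) + (0.5793)(0.9397)(0.4321) = 0.5140.
θ_z = arccos(0.5140) = 59.07°, so the elevation is 90° − 59.07° = 30.93°.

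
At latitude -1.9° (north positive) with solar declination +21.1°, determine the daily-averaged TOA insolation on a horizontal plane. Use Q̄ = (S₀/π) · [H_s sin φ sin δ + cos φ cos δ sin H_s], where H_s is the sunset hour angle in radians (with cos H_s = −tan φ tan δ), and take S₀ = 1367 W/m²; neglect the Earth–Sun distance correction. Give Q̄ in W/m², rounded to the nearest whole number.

398 W/m²

cos H_s = −tan(-1.9°) · tan(21.1°) = 0.0128, so H_s = arccos(0.0128) = 89.27°. In radians, H_s = 1.5581.
H_s sin φ sin δ = 1.5581 × -0.0332 × 0.3600 = -0.0186.
cos φ cos δ sin H_s = 0.9995 × 0.9330 × 0.9999 = 0.9324.
Q̄ = (1367/π) × (-0.0186 + 0.9324) = 435.13 × 0.9138 = 397.62 W/m².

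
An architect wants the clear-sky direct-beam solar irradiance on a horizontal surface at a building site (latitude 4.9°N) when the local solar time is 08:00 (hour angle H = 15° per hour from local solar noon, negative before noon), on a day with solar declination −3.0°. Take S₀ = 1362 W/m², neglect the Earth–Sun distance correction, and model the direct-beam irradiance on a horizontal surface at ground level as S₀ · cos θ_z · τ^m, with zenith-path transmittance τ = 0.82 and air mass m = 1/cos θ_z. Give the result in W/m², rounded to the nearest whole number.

449 W/m²

Hour angle H = 15° × (8 − 12) = -60.00°.
cos θ_z = sin(4.9°) sin(-3.0°) + cos(4.9°) cos(-3.0°) cos(-60.00°) = -0.0045 + 0.4975 = 0.4930.
Air mass m = 1/cos θ_z = 1/0.4930 = 2.028; τ^m = 0.82^2.028 = 0.6687.
Surface direct beam = 1362 × 0.4930 × 0.6687 = 449.01 W/m².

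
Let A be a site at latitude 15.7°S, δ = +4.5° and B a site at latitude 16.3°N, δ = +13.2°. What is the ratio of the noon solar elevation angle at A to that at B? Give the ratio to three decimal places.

A: 90° − |-15.7 − (4.5)| = 69.80°.
B: 90° − |16.3 − (13.2)| = 86.90°.
Ratio A/B = 69.8000 / 86.9000 = 0.8032.

0.803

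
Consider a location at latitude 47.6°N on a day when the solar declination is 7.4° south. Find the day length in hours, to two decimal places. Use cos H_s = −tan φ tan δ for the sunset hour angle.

10.91 hours

−tan φ tan δ = −(1.0951)(-0.1299) = 0.1423; H_s = arccos(0.1423) = 81.82°.
Day length = 2 H_s / 15° h⁻¹ = 163.64° / 15 = 10.909 h.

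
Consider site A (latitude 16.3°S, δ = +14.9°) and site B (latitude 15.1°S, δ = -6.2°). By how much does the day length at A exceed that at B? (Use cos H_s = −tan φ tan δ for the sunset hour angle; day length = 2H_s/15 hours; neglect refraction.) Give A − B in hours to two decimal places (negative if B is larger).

A: H_s = arccos(−tan -16.3° · tan 14.9°) = 85.54°, so 2H_s/15 = 11.4053 h.
B: H_s = arccos(−tan -15.1° · tan -6.2°) = 91.68°, so 2H_s/15 = 12.2240 h.
A − B = 11.4053 − 12.2240 = -0.8187 h.

-0.82 h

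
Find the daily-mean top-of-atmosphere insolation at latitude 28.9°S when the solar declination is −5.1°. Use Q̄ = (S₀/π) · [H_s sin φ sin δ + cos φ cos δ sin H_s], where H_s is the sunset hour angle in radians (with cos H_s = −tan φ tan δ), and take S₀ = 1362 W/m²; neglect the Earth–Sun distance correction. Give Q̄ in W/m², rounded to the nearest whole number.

−tan φ tan δ = −(-0.5520)(-0.0892) = -0.0492; H_s = arccos(-0.0492) = 92.82°. In radians, H_s = 1.6200.
H_s sin φ sin δ = 1.6200 × -0.4833 × -0.0889 = 0.0696.
cos φ cos δ sin H_s = 0.8755 × 0.9960 × 0.9988 = 0.8710.
Q̄ = (1362/π) × (0.0696 + 0.8710) = 433.54 × 0.9406 = 407.79 W/m².

408 W/m²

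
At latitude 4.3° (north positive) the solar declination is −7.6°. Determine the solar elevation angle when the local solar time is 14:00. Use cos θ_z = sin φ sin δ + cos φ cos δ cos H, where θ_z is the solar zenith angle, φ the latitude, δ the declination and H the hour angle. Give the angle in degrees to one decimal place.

57.8°

Hour angle H = 15° × (14 − 12) = 30.00°.
cos θ_z = sin(4.3°) sin(-7.6°) + cos(4.3°) cos(-7.6°) cos(30.00°) = -0.0099 + 0.8560 = 0.8461.
θ_z = arccos(0.8461) = 32.21°, so the elevation is 90° − 32.21° = 57.79°.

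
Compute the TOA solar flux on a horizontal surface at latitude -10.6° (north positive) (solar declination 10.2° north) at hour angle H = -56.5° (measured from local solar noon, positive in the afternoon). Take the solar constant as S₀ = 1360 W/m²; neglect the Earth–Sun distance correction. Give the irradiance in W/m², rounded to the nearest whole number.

cos θ_z = sin(-10.6°) sin(10.2°) + cos(-10.6°) cos(10.2°) cos(-56.50°) = -0.0326 + 0.5339 = 0.5013.
Top-of-atmosphere irradiance = S₀ cos θ_z = 1360 × 0.5013 = 681.77 W/m².

682 W/m²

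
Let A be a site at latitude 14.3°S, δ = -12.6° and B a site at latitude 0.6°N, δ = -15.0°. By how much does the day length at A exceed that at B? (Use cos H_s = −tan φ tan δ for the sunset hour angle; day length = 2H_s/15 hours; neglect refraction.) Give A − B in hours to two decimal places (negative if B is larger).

A: H_s = arccos(−tan -14.3° · tan -12.6°) = 93.27°, so 2H_s/15 = 12.4360 h.
B: H_s = arccos(−tan 0.6° · tan -15.0°) = 89.84°, so 2H_s/15 = 11.9787 h.
A − B = 12.4360 − 11.9787 = 0.4573 h.

+0.46 h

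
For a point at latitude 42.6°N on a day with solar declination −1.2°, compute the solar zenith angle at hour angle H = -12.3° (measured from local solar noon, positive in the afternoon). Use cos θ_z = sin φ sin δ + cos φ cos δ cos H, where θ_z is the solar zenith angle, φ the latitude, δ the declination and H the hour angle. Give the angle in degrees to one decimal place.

45.2°

With φ = 42.6°, δ = -1.2°, H = -12.30°: sin φ sin δ = -0.0142, cos φ cos δ cos H = 0.7190, so cos θ_z = 0.7048.
θ_z = arccos(0.7048) = 45.19°.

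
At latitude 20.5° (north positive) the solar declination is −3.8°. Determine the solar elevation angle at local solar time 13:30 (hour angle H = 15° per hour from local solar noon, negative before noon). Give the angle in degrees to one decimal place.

Hour angle H = 15° × (13.5 − 12) = 22.50°.
cos θ_z = sin φ sin δ + cos φ cos δ cos H = (0.3502)(-0.0663) + (0.9367)(0.9978)(0.9239) = 0.8403.
θ_z = arccos(0.8403) = 32.83°, so the elevation is 90° − 32.83° = 57.17°.

57.2°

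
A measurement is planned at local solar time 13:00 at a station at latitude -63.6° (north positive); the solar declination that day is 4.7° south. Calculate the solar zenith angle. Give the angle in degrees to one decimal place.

59.9°

Hour angle H = 15° × (13 − 12) = 15.00°.
With φ = -63.6°, δ = -4.7°, H = 15.00°: sin φ sin δ = 0.0734, cos φ cos δ cos H = 0.4280, so cos θ_z = 0.5014.
θ_z = arccos(0.5014) = 59.91°.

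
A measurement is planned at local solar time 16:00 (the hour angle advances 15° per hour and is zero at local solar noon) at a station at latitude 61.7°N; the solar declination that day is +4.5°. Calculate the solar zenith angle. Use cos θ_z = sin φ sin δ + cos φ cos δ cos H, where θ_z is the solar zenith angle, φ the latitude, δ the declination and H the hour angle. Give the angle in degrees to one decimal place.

72.2°

Hour angle H = 15° × (16 − 12) = 60.00°.
With φ = 61.7°, δ = 4.5°, H = 60.00°: sin φ sin δ = 0.0691, cos φ cos δ cos H = 0.2363, so cos θ_z = 0.3054.
θ_z = arccos(0.3054) = 72.22°.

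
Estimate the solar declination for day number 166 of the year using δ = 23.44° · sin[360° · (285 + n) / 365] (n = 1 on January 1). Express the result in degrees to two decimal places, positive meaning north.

360 × (285 + 166) / 365 = 444.822°; sin(444.822°) = 0.9959.
δ = 23.44 × 0.9959 = 23.344° ≈ +23.34°.

+23.34°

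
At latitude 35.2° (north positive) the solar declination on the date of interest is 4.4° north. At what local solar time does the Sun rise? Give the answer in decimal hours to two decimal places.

5.79 h

−tan φ tan δ = −(0.7054)(0.0769) = -0.0542; H_s = arccos(-0.0542) = 93.11°.
Sunrise is at 12 − H_s/15 = 12 − 6.207 = 5.793 h local solar time.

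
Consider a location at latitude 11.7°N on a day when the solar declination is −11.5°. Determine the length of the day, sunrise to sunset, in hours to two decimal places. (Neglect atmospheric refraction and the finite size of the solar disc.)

cos H_s = −tan(11.7°) · tan(-11.5°) = 0.0421, so H_s = arccos(0.0421) = 87.59°.
Day length = 2 H_s / 15° h⁻¹ = 175.18° / 15 = 11.679 h.

11.68 hours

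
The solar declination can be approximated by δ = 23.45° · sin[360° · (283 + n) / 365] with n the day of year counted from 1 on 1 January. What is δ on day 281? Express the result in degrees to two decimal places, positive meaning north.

-6.57°

360 × (283 + 281) / 365 = 556.274°; sin(556.274°) = -0.2802.
δ = 23.45 × -0.2802 = -6.571° ≈ -6.57°.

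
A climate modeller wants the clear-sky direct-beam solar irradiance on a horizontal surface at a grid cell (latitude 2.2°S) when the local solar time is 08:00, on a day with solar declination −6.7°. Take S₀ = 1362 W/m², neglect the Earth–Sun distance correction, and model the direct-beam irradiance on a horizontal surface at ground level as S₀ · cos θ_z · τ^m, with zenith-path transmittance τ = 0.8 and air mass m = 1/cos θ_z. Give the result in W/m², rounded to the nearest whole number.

437 W/m²

Hour angle H = 15° × (8 − 12) = -60.00°.
cos θ_z = sin φ sin δ + cos φ cos δ cos H = (-0.0384)(-0.1167) + (0.9993)(0.9932)(0.5000) = 0.5007.
Air mass m = 1/cos θ_z = 1/0.5007 = 1.997; τ^m = 0.8^1.997 = 0.6404.
Surface direct beam = 1362 × 0.5007 × 0.6404 = 436.72 W/m².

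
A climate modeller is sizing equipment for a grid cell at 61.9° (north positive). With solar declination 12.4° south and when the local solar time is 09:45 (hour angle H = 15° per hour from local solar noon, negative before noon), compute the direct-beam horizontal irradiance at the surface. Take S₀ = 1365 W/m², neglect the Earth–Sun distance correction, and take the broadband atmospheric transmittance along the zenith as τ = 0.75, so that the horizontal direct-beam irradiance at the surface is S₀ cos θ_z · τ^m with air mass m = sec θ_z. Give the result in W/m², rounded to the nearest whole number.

59 W/m²

Hour angle H = 15° × (9.75 − 12) = -33.75°.
cos θ_z = sin φ sin δ + cos φ cos δ cos H = (0.8821)(-0.2147) + (0.4710)(0.9767)(0.8315) = 0.1931.
Air mass m = 1/cos θ_z = 1/0.1931 = 5.179; τ^m = 0.75^5.179 = 0.2254.
Surface direct beam = 1365 × 0.1931 × 0.2254 = 59.41 W/m².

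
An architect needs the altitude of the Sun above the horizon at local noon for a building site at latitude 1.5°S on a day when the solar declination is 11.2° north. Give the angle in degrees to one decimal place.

At local solar noon the hour angle is zero, so the elevation is 90° − |φ − δ| = 90° − |-1.5° − (11.2°)| = 90° − 12.7° = 77.3°.

77.3°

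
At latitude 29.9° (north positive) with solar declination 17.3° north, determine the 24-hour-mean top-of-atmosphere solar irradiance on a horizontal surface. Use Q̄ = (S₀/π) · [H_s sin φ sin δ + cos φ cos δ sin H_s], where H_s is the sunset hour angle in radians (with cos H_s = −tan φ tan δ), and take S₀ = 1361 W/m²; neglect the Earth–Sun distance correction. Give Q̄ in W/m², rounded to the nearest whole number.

465 W/m²

cos H_s = −tan(29.9°) · tan(17.3°) = -0.1791, so H_s = arccos(-0.1791) = 100.32°. In radians, H_s = 1.7509.
H_s sin φ sin δ = 1.7509 × 0.4985 × 0.2974 = 0.2596.
cos φ cos δ sin H_s = 0.8669 × 0.9548 × 0.9838 = 0.8143.
Q̄ = (1361/π) × (0.2596 + 0.8143) = 433.22 × 1.0739 = 465.23 W/m².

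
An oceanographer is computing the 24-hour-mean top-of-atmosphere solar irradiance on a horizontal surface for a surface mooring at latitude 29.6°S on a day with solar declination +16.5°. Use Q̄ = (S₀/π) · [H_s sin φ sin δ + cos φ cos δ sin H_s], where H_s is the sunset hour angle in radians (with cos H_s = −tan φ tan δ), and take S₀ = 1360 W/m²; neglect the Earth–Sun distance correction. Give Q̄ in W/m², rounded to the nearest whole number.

cos H_s = −tan(-29.6°) · tan(16.5°) = 0.1683, so H_s = arccos(0.1683) = 80.31°. In radians, H_s = 1.4017.
H_s sin φ sin δ = 1.4017 × -0.4939 × 0.2840 = -0.1966.
cos φ cos δ sin H_s = 0.8695 × 0.9588 × 0.9857 = 0.8218.
Q̄ = (1360/π) × (-0.1966 + 0.8218) = 432.90 × 0.6252 = 270.65 W/m².

271 W/m²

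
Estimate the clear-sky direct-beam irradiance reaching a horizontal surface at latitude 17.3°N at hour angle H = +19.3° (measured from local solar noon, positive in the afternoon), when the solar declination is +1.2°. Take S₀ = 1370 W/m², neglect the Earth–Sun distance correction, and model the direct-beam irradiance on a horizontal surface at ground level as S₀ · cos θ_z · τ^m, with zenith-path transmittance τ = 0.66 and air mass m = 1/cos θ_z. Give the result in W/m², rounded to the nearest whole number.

With φ = 17.3°, δ = 1.2°, H = 19.30°: sin φ sin δ = 0.0062, cos φ cos δ cos H = 0.9009, so cos θ_z = 0.9071.
Air mass m = 1/cos θ_z = 1/0.9071 = 1.102; τ^m = 0.66^1.102 = 0.6326.
Surface direct beam = 1370 × 0.9071 × 0.6326 = 786.15 W/m².

786 W/m²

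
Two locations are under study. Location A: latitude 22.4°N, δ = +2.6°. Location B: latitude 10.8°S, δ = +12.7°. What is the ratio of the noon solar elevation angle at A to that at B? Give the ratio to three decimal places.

A: 90° − |22.4 − (2.6)| = 70.20°.
B: 90° − |-10.8 − (12.7)| = 66.50°.
Ratio A/B = 70.2000 / 66.5000 = 1.0556.

1.056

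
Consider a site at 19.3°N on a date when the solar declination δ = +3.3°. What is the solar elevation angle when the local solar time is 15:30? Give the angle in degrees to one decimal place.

36.3°

Hour angle H = 15° × (15.5 − 12) = 52.50°.
cos θ_z = sin φ sin δ + cos φ cos δ cos H = (0.3305)(0.0576) + (0.9438)(0.9983)(0.6088) = 0.5926.
θ_z = arccos(0.5926) = 53.66°, so the elevation is 90° − 53.66° = 36.34°.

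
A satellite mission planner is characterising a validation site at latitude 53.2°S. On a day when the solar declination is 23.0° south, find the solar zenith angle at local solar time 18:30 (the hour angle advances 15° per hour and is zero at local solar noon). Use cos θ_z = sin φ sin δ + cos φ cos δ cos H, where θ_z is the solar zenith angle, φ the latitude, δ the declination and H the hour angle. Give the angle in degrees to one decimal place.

Hour angle H = 15° × (18.5 − 12) = 97.50°.
cos θ_z = sin φ sin δ + cos φ cos δ cos H = (-0.8007)(-0.3907) + (0.5990)(0.9205)(-0.1305) = 0.2409.
θ_z = arccos(0.2409) = 76.06°.

76.1°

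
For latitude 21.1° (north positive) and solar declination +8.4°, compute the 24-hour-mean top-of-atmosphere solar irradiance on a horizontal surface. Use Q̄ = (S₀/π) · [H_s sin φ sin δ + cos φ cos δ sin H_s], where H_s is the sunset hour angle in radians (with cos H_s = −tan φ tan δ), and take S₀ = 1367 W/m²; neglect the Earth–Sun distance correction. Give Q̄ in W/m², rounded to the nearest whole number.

438 W/m²

−tan φ tan δ = −(0.3859)(0.1477) = -0.0570; H_s = arccos(-0.0570) = 93.27°. In radians, H_s = 1.6279.
H_s sin φ sin δ = 1.6279 × 0.3600 × 0.1461 = 0.0856.
cos φ cos δ sin H_s = 0.9330 × 0.9893 × 0.9984 = 0.9215.
Q̄ = (1367/π) × (0.0856 + 0.9215) = 435.13 × 1.0071 = 438.22 W/m².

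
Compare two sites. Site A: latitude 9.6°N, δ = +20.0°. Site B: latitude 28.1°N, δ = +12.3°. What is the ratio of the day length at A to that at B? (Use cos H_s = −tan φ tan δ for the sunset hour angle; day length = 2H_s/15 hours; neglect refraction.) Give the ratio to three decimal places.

A: H_s = arccos(−tan 9.6° · tan 20.0°) = 93.53°, so 2H_s/15 = 12.4707 h.
B: H_s = arccos(−tan 28.1° · tan 12.3°) = 96.69°, so 2H_s/15 = 12.8920 h.
Ratio A/B = 12.4707 / 12.8920 = 0.9673.

0.967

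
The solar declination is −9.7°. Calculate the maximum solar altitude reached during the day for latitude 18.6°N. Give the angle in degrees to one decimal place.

At local solar noon the hour angle is zero, so the elevation is 90° − |φ − δ| = 90° − |18.6° − (-9.7°)| = 90° − 28.3° = 61.7°.

61.7°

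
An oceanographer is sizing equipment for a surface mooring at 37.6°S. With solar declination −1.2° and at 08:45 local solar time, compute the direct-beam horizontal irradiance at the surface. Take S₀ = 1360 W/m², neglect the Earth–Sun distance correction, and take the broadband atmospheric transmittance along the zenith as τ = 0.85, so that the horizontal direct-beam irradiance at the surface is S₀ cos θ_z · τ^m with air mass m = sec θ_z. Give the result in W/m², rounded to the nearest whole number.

537 W/m²

Hour angle H = 15° × (8.75 − 12) = -48.75°.
With φ = -37.6°, δ = -1.2°, H = -48.75°: sin φ sin δ = 0.0128, cos φ cos δ cos H = 0.5223, so cos θ_z = 0.5351.
Air mass m = 1/cos θ_z = 1/0.5351 = 1.869; τ^m = 0.85^1.869 = 0.7380.
Surface direct beam = 1360 × 0.5351 × 0.7380 = 537.07 W/m².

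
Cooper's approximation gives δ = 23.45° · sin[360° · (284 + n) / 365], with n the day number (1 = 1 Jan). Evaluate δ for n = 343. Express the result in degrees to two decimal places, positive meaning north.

-22.97°

360 × (284 + 343) / 365 = 618.411°; sin(618.411°) = -0.9796.
δ = 23.45 × -0.9796 = -22.972° ≈ -22.97°.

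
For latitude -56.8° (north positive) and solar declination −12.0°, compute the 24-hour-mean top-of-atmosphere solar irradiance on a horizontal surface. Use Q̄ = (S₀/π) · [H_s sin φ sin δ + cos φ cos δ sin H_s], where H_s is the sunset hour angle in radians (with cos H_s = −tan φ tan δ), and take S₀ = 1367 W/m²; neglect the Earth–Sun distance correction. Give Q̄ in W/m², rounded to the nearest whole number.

The sunset hour angle satisfies cos H_s = −tan φ tan δ = -0.3248, giving H_s = 108.95°. In radians, H_s = 1.9015.
H_s sin φ sin δ = 1.9015 × -0.8368 × -0.2079 = 0.3308.
cos φ cos δ sin H_s = 0.5476 × 0.9781 × 0.9458 = 0.5066.
Q̄ = (1367/π) × (0.3308 + 0.5066) = 435.13 × 0.8374 = 364.38 W/m².

364 W/m²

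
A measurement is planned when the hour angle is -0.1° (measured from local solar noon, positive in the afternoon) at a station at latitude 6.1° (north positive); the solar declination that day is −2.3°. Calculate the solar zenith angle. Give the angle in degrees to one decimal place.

With φ = 6.1°, δ = -2.3°, H = -0.10°: sin φ sin δ = -0.0043, cos φ cos δ cos H = 0.9935, so cos θ_z = 0.9892.
θ_z = arccos(0.9892) = 8.43°.

8.4°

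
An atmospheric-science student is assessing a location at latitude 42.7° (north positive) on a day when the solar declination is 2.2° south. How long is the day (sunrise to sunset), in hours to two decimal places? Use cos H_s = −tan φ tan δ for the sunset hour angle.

11.73 hours

−tan φ tan δ = −(0.9228)(-0.0384) = 0.0354; H_s = arccos(0.0354) = 87.97°.
Day length = 2 H_s / 15° h⁻¹ = 175.94° / 15 = 11.729 h.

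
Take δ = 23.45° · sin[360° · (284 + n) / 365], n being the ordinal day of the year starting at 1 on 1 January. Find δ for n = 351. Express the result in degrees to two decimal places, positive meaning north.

-23.40°

360 × (284 + 351) / 365 = 626.301°; sin(626.301°) = -0.9979.
δ = 23.45 × -0.9979 = -23.401° ≈ -23.40°.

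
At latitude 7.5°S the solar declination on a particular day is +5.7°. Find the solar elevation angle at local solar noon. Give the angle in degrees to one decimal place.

At local solar noon the hour angle is zero, so the elevation is 90° − |φ − δ| = 90° − |-7.5° − (5.7°)| = 90° − 13.2° = 76.8°.

76.8°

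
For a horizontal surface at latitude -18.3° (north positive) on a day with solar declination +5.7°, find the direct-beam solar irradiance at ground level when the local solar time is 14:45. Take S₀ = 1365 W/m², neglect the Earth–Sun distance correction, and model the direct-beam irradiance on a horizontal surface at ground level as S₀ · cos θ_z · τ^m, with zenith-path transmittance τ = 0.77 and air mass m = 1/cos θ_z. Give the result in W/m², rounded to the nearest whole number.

631 W/m²

Hour angle H = 15° × (14.75 − 12) = 41.25°.
cos θ_z = sin(-18.3°) sin(5.7°) + cos(-18.3°) cos(5.7°) cos(41.25°) = -0.0312 + 0.7103 = 0.6791.
Air mass m = 1/cos θ_z = 1/0.6791 = 1.473; τ^m = 0.77^1.473 = 0.6805.
Surface direct beam = 1365 × 0.6791 × 0.6805 = 630.80 W/m².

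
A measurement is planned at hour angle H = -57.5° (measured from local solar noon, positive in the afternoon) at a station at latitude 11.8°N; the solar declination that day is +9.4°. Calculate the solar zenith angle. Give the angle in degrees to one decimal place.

56.5°

cos θ_z = sin(11.8°) sin(9.4°) + cos(11.8°) cos(9.4°) cos(-57.50°) = 0.0334 + 0.5189 = 0.5523.
θ_z = arccos(0.5523) = 56.48°.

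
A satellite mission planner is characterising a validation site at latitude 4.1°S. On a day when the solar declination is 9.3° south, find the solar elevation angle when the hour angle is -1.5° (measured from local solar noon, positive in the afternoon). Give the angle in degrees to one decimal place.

84.6°

cos θ_z = sin(-4.1°) sin(-9.3°) + cos(-4.1°) cos(-9.3°) cos(-1.50°) = 0.0116 + 0.9840 = 0.9956.
θ_z = arccos(0.9956) = 5.38°, so the elevation is 90° − 5.38° = 84.62°.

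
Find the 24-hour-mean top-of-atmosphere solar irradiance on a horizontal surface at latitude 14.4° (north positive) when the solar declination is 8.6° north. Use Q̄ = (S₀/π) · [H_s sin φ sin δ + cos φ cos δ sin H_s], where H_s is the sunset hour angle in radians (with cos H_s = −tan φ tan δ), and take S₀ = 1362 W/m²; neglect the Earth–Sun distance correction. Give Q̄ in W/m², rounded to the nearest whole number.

cos H_s = −tan(14.4°) · tan(8.6°) = -0.0388, so H_s = arccos(-0.0388) = 92.22°. In radians, H_s = 1.6095.
H_s sin φ sin δ = 1.6095 × 0.2487 × 0.1495 = 0.0598.
cos φ cos δ sin H_s = 0.9686 × 0.9888 × 0.9993 = 0.9571.
Q̄ = (1362/π) × (0.0598 + 0.9571) = 433.54 × 1.0169 = 440.87 W/m².

441 W/m²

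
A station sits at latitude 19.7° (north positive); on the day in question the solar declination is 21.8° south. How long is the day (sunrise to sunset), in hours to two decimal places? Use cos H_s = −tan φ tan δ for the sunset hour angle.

10.90 hours

−tan φ tan δ = −(0.3581)(-0.4000) = 0.1432; H_s = arccos(0.1432) = 81.77°.
Day length = 2 H_s / 15° h⁻¹ = 163.54° / 15 = 10.903 h.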